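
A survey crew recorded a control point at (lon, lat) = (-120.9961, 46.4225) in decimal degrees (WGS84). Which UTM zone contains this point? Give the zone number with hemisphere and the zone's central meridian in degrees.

Zone 10N, central meridian -123°

UTM zone = ⌊(λ + 180)/6⌋ + 1; -120.9961° ∈ [-126°, -120°) → zone 10.
Hemisphere: N (φ ≥ 0).
Central meridian λ₀ = 6×10 − 183 = -123°.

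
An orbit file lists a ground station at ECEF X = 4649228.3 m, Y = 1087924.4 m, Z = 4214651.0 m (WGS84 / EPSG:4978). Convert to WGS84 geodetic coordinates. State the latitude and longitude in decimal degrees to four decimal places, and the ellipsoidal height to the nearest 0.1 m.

lat 41.6253°, lon 13.1703°, h 99.4 m

λ = atan2(Y, X) = 13.17030006°; p = √(X²+Y²) = 4774819.7 m.
Bowring's method on WGS84 (a = 6378137 m, b = 6356752.314 m) gives φ = 41.62529999°, h = 99.437 m.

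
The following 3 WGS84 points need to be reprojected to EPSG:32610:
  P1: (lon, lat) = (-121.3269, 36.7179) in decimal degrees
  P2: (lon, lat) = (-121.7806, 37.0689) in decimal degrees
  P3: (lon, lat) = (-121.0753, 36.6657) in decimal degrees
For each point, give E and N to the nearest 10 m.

UTM zone 10N: λ₀ = -123°, k₀ = 0.9996.
P1 (36.7179°, -121.3269°) → (649420.112, 4064883.394) m.
P2 (37.0689°, -121.7806°) → (608401.700, 4103211.096) m.
P3 (36.6657°, -121.0753°) → (672008.398, 4059514.006) m.

P1: E 649420 m, N 4064880 m; P2: E 608400 m, N 4103210 m; P3: E 672010 m, N 4059510 m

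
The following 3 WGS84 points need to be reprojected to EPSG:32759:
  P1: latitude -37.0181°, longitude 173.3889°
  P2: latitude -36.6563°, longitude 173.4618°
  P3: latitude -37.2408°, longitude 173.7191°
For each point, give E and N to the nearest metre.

UTM zone 59S: λ₀ = 171°, k₀ = 0.9996.
P1 (-37.0181°, 173.3889°) → (712521.625, 5900451.415) m.
P2 (-36.6563°, 173.4618°) → (720042.843, 5940431.057) m.
P3 (-37.2408°, 173.7191°) → (741194.199, 5874949.381) m.

P1: E 712522 m, N 5900451 m; P2: E 720043 m, N 5940431 m; P3: E 741194 m, N 5874949 m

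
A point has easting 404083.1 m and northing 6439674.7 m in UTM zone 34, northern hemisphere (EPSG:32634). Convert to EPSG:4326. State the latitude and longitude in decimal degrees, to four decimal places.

lat 58.0881°, lon 19.3732°

Zone 34N: λ₀ = 21°, k₀ = 0.9996, false easting 500000 m.
Meridian distance M = (N − FN)/k₀ = 6442251.6 m.
Inverse transverse Mercator on WGS84 gives φ = 58.08810020°, λ = 19.37319985°.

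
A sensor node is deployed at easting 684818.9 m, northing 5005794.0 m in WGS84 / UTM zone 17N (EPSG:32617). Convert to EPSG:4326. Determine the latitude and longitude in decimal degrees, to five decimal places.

Zone 17N: λ₀ = -81°, k₀ = 0.9996, false easting 500000 m.
Meridian distance M = (N − FN)/k₀ = 5007797.1 m.
Inverse transverse Mercator on WGS84 gives φ = 45.18139990°, λ = -78.64759983°.

lat 45.18140°, lon -78.64760°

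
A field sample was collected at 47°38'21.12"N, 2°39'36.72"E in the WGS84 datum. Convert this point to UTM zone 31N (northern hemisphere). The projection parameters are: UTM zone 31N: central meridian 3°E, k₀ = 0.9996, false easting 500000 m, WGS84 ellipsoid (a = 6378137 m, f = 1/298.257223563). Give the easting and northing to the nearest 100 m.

Zone 31 central meridian λ₀ = 6×31 − 183 = 3°; Δλ = -0.3398°.
Transverse Mercator on WGS84 with k₀ = 0.9996 gives E = 474476.230 m, N = 5276255.995 m.

E 474500 m, N 5276300 m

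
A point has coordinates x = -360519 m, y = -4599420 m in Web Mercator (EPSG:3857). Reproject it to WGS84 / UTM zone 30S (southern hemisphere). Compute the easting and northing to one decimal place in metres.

Web Mercator inverse (R = 6378137 m) → φ = -38.14139864°, λ = -3.23859728°.
UTM 30S forward: E = 479092.068 m, N = 5778469.432 m.

E 479092.1 m, N 5778469.4 m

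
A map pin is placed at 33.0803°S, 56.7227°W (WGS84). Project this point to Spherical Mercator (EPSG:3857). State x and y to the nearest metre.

Web Mercator is spherical with R = a = 6378137 m.
x = R·λ = 6378137 × -0.989997876 = -6314342.080 m.
y = R·ln tan(π/4 + φ/2) = 6378137 × -0.612399405 = -3905967.302 m.

x -6314342 m, y -3905967 m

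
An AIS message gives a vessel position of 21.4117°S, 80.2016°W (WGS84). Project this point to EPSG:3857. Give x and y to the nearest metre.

x -8928001 m, y -2441038 m

Web Mercator is spherical with R = a = 6378137 m.
x = R·λ = 6378137 × -1.399781985 = -8928001.273 m.
y = R·ln tan(π/4 + φ/2) = 6378137 × -0.382719541 = -2441037.665 m.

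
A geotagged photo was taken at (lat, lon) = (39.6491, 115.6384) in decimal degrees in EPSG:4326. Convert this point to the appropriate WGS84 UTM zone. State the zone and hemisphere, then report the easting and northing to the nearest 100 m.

Longitude 115.6384° lies in the 6° band [114°, 120°), giving zone 50; latitude is north of the equator, so 50N.
Zone 50 central meridian λ₀ = 6×50 − 183 = 117°; Δλ = -1.3616°.
Transverse Mercator on WGS84 with k₀ = 0.9996 gives E = 383179.434 m, N = 4389697.740 m.

Zone 50N: E 383200 m, N 4389700 m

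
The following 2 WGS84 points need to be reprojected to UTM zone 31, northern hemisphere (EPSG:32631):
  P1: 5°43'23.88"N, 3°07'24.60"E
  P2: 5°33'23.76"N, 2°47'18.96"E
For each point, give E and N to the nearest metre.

UTM zone 31N: λ₀ = 3°, k₀ = 0.9996.
P1 (5.7233°, 3.1235°) → (513674.419, 632619.169) m.
P2 (5.5566°, 2.7886°) → (476586.222, 614194.736) m.

P1: E 513674 m, N 632619 m; P2: E 476586 m, N 614195 m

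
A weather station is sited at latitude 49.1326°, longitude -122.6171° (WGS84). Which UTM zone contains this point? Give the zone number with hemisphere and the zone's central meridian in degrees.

UTM zone = ⌊(λ + 180)/6⌋ + 1; -122.6171° ∈ [-126°, -120°) → zone 10.
Hemisphere: N (φ ≥ 0).
Central meridian λ₀ = 6×10 − 183 = -123°.

Zone 10N, central meridian -123°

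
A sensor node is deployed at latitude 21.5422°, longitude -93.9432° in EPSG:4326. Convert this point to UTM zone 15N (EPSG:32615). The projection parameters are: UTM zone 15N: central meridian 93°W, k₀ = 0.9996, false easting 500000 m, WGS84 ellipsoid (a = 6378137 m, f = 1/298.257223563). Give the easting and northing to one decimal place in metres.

Zone 15 central meridian λ₀ = 6×15 − 183 = -93°; Δλ = -0.9432°.
Transverse Mercator on WGS84 with k₀ = 0.9996 gives E = 402329.475 m, N = 2382451.529 m.

E 402329.5 m, N 2382451.5 m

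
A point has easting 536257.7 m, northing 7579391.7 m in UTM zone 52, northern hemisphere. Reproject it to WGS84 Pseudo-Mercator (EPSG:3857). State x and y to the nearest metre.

x 14458142 m, y 10544351 m

Unproject from UTM 52N (λ₀ = 129°) → φ = 68.32529963°, λ = 129.87969882°.
Web Mercator (R = 6378137 m): x = 14458141.937 m, y = 10544350.728 m.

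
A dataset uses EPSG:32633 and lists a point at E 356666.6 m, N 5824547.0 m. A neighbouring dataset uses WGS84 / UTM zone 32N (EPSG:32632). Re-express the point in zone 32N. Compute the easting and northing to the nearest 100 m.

E 763400 m, N 5829500 m

UTM 33N → geographic: φ = 52.55209978°, λ = 12.88590061°.
UTM 32N (λ₀ = 9°) forward: E = 763422.338 m, N = 5829543.835 m.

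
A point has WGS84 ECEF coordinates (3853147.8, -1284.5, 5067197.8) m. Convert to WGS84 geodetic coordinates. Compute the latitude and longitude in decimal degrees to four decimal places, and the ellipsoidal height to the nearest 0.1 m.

lat 52.9355°, lon -0.0191°, h 1224.8 m

λ = atan2(Y, X) = -0.01910034°; p = √(X²+Y²) = 3853148.0 m.
Bowring's method on WGS84 (a = 6378137 m, b = 6356752.314 m) gives φ = 52.93550005°, h = 1224.755 m.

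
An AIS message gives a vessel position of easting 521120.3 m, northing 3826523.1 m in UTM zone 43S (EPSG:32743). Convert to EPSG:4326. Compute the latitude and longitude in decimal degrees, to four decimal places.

Zone 43S: λ₀ = 75°, k₀ = 0.9996, false easting 500000 m, false northing 10000000 m.
Meridian distance M = (N − FN)/k₀ = -6175947.3 m.
Inverse transverse Mercator on WGS84 gives φ = -55.70659979°, λ = 75.33609992°.

lat -55.7066°, lon 75.3361°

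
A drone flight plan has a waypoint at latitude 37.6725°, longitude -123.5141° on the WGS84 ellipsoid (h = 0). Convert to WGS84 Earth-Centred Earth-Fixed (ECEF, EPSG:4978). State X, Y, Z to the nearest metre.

WGS84: a = 6378137 m, e² = 0.006694380; N(φ) = a/√(1−e²sin²φ) = 6386125.794 m.
X = (N+h)·cosφ·cosλ = -2790927.898 m; Y = (N+h)·cosφ·sinλ = -4214378.346 m; Z = (N(1−e²)+h)·sinφ = 3876735.712 m.

X -2790928 m, Y -4214378 m, Z 3876736 m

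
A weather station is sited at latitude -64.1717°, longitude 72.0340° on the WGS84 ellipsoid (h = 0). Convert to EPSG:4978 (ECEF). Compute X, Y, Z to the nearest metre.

WGS84: a = 6378137 m, e² = 0.006694380; N(φ) = a/√(1−e²sin²φ) = 6395504.220 m.
X = (N+h)·cosφ·cosλ = 859461.767 m; Y = (N+h)·cosφ·sinλ = 2650502.049 m; Z = (N(1−e²)+h)·sinφ = -5718079.958 m.

X 859462 m, Y 2650502 m, Z -5718080 m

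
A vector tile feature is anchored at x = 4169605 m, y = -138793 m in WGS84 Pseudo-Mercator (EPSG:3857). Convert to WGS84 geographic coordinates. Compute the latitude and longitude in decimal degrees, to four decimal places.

R = 6378137 m. λ = x/R = 37.45619900°.
φ = 2·arctan(exp(y/R)) − 90° = 2·arctan(0.97847) − 90° = -1.24670034°.

lat -1.2467°, lon 37.4562°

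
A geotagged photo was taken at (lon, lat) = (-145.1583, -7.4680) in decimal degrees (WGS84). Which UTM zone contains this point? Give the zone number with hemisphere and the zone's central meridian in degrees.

Zone 6S, central meridian -147°

UTM zone = ⌊(λ + 180)/6⌋ + 1; -145.1583° ∈ [-150°, -144°) → zone 6.
Hemisphere: S (φ < 0).
Central meridian λ₀ = 6×6 − 183 = -147°.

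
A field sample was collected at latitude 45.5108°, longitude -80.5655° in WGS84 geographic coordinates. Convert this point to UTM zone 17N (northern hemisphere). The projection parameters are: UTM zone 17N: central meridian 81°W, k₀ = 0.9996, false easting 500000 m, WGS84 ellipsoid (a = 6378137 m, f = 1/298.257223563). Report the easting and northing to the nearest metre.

E 533940 m, N 5039788 m

Zone 17 central meridian λ₀ = 6×17 − 183 = -81°; Δλ = +0.4345°.
Transverse Mercator on WGS84 with k₀ = 0.9996 gives E = 533939.599 m, N = 5039788.160 m.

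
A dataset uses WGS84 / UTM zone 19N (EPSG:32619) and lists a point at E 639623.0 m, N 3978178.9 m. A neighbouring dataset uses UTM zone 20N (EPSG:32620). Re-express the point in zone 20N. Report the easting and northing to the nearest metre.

E 98302 m, N 3986242 m

UTM 19N → geographic: φ = 35.93800031°, λ = -67.45209994°.
UTM 20N (λ₀ = -63°) forward: E = 98302.321 m, N = 3986242.308 m.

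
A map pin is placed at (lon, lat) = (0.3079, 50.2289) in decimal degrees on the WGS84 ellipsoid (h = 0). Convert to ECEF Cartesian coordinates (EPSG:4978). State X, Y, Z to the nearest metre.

X 4088268 m, Y 21970 m, Z 4879116 m

WGS84: a = 6378137 m, e² = 0.006694380; N(φ) = a/√(1−e²sin²φ) = 6390786.477 m.
X = (N+h)·cosφ·cosλ = 4088268.286 m; Y = (N+h)·cosφ·sinλ = 21970.029 m; Z = (N(1−e²)+h)·sinφ = 4879115.945 m.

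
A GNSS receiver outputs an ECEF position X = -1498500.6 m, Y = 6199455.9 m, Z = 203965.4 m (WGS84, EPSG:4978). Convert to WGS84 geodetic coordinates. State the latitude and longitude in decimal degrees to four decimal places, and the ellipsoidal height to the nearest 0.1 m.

lat 1.8440°, lon 103.5886°, h 3135.6 m

λ = atan2(Y, X) = 103.58859996°; p = √(X²+Y²) = 6377990.1 m.
Bowring's method on WGS84 (a = 6378137 m, b = 6356752.314 m) gives φ = 1.84400027°, h = 3135.571 m.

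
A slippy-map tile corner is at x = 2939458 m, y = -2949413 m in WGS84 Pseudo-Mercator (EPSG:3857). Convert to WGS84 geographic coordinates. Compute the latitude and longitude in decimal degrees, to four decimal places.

R = 6378137 m. λ = x/R = 26.40560048°.
φ = 2·arctan(exp(y/R)) − 90° = 2·arctan(0.62975) − 90° = -25.59829884°.

lat -25.5983°, lon 26.4056°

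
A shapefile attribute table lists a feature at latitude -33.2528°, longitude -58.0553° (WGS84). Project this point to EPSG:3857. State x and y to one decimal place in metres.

Web Mercator is spherical with R = a = 6378137 m.
x = R·λ = 6378137 × -1.013256133 = -6462686.434 m.
y = R·ln tan(π/4 + φ/2) = 6378137 × -0.615996052 = -3928907.209 m.

x -6462686.4 m, y -3928907.2 m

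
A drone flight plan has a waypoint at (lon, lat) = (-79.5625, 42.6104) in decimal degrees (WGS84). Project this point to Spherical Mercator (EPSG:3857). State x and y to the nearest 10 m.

Web Mercator is spherical with R = a = 6378137 m.
x = R·λ = 6378137 × -1.388627586 = -8856856.986 m.
y = R·ln tan(π/4 + φ/2) = 6378137 × 0.823572388 = 5252857.522 m.

x -8856860 m, y 5252860 m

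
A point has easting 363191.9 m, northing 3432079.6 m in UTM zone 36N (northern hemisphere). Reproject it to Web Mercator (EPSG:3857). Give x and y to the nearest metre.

Unproject from UTM 36N (λ₀ = 33°) → φ = 31.01440034°, λ = 31.56680038°.
Web Mercator (R = 6378137 m): x = 3514000.144 m, y = 3634619.442 m.

x 3514000 m, y 3634619 m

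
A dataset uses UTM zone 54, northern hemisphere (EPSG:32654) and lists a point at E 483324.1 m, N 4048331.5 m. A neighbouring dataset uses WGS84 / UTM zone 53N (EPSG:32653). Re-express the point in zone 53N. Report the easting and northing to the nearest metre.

UTM 54N → geographic: φ = 36.58030002°, λ = 140.81359952°.
UTM 53N (λ₀ = 135°) forward: E = 1020360.471 m, N = 4064079.365 m.

E 1020360 m, N 4064079 m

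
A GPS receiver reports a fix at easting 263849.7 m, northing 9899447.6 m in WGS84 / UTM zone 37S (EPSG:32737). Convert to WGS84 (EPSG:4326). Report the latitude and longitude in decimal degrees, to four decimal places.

Zone 37S: λ₀ = 39°, k₀ = 0.9996, false easting 500000 m, false northing 10000000 m.
Meridian distance M = (N − FN)/k₀ = -100592.6 m.
Inverse transverse Mercator on WGS84 gives φ = -0.90910039°, λ = 36.87799979°.

lat -0.9091°, lon 36.8780°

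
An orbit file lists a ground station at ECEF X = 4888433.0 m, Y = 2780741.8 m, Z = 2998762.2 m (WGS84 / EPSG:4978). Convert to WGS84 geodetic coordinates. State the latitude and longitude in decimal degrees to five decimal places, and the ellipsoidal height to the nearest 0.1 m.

λ = atan2(Y, X) = 29.63299987°; p = √(X²+Y²) = 5623993.4 m.
Bowring's method on WGS84 (a = 6378137 m, b = 6356752.314 m) gives φ = 28.22699998°, h = 144.973 m.

lat 28.22700°, lon 29.63300°, h 145.0 m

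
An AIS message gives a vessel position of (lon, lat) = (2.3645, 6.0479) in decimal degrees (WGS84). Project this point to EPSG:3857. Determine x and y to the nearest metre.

x 263215 m, y 674503 m

Web Mercator is spherical with R = a = 6378137 m.
x = R·λ = 6378137 × 0.041268310 = 263214.936 m.
y = R·ln tan(π/4 + φ/2) = 6378137 × 0.105752333 = 674502.868 m.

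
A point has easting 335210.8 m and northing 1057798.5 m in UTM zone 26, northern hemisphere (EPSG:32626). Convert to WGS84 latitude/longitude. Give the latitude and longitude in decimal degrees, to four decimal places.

lat 9.5661°, lon -28.5015°

Zone 26N: λ₀ = -27°, k₀ = 0.9996, false easting 500000 m.
Meridian distance M = (N − FN)/k₀ = 1058221.8 m.
Inverse transverse Mercator on WGS84 gives φ = 9.56610009°, λ = -28.50149987°.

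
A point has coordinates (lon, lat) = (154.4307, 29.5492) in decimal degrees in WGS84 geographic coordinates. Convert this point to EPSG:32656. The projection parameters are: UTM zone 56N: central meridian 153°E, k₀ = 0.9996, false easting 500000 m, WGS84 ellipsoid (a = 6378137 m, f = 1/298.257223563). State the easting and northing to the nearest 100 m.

Zone 56 central meridian λ₀ = 6×56 − 183 = 153°; Δλ = +1.4307°.
Transverse Mercator on WGS84 with k₀ = 0.9996 gives E = 638614.545 m, N = 3269688.377 m.

E 638600 m, N 3269700 m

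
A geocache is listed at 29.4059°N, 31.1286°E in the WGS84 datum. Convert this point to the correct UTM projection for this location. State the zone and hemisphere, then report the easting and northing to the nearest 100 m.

Longitude 31.1286° lies in the 6° band [30°, 36°), giving zone 36; latitude is north of the equator, so 36N.
Zone 36 central meridian λ₀ = 6×36 − 183 = 33°; Δλ = -1.8714°.
Transverse Mercator on WGS84 with k₀ = 0.9996 gives E = 318425.590 m, N = 3254413.493 m.

Zone 36N: E 318400 m, N 3254400 m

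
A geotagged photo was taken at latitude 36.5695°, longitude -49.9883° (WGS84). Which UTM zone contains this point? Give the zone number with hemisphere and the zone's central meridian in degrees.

Zone 22N, central meridian -51°

UTM zone = ⌊(λ + 180)/6⌋ + 1; -49.9883° ∈ [-54°, -48°) → zone 22.
Hemisphere: N (φ ≥ 0).
Central meridian λ₀ = 6×22 − 183 = -51°.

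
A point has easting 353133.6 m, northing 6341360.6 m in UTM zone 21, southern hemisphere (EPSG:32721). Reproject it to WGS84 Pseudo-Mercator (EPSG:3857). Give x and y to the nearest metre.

Unproject from UTM 21S (λ₀ = -57°) → φ = -33.05640004°, λ = -58.57309988°.
Web Mercator (R = 6378137 m): x = -6520327.653 m, y = -3902792.520 m.

x -6520328 m, y -3902793 m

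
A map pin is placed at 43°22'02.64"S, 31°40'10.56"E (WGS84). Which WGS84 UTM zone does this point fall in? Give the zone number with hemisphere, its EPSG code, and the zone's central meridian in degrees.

Zone 36S (EPSG:32736), central meridian 33°

UTM zone = ⌊(λ + 180)/6⌋ + 1; 31.6696° ∈ [30°, 36°) → zone 36.
Hemisphere: S (φ < 0).
Central meridian λ₀ = 6×36 − 183 = 33°.
EPSG code: 32736.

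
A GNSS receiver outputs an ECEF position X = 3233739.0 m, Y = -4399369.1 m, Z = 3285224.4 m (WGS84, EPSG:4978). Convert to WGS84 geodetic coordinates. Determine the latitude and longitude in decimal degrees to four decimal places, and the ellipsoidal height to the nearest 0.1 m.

λ = atan2(Y, X) = -53.68239955°; p = √(X²+Y²) = 5459992.3 m.
Bowring's method on WGS84 (a = 6378137 m, b = 6356752.314 m) gives φ = 31.20519957°, h = -288.113 m.

lat 31.2052°, lon -53.6824°, h -288.1 m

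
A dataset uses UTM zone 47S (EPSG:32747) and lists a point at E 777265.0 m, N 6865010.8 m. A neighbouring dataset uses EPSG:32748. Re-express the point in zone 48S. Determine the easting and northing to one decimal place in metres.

UTM 47S → geographic: φ = -28.31179994°, λ = 101.82750040°.
UTM 48S (λ₀ = 105°) forward: E = 188886.227 m, N = 6864169.461 m.

E 188886.2 m, N 6864169.5 m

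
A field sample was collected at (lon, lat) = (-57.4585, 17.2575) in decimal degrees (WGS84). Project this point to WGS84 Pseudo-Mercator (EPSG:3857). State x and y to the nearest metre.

x -6396251 m, y 1950820 m

Web Mercator is spherical with R = a = 6378137 m.
x = R·λ = 6378137 × -1.002840008 = -6396250.962 m.
y = R·ln tan(π/4 + φ/2) = 6378137 × 0.305860515 = 1950820.266 m.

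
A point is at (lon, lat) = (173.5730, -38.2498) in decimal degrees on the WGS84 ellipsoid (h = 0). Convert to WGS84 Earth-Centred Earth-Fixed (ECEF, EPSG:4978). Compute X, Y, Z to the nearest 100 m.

WGS84: a = 6378137 m, e² = 0.006694380; N(φ) = a/√(1−e²sin²φ) = 6386335.232 m.
X = (N+h)·cosφ·cosλ = -4983791.161 m; Y = (N+h)·cosφ·sinλ = 561399.979 m; Z = (N(1−e²)+h)·sinφ = -3927256.263 m.

X -4983800 m, Y 561400 m, Z -3927300 m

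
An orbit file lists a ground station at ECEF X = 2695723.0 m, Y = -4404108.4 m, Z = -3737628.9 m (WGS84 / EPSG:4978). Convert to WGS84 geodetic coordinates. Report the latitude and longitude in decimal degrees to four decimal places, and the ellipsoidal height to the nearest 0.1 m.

λ = atan2(Y, X) = -58.52950007°; p = √(X²+Y²) = 5163631.8 m.
Bowring's method on WGS84 (a = 6378137 m, b = 6356752.314 m) gives φ = -36.08129969°, h = 3638.534 m.

lat -36.0813°, lon -58.5295°, h 3638.5 m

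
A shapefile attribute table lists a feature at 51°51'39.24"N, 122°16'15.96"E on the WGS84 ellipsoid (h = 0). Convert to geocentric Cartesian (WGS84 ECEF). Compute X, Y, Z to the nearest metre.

X -2107483 m, Y 3337434 m, Z 4993260 m

WGS84: a = 6378137 m, e² = 0.006694380; N(φ) = a/√(1−e²sin²φ) = 6391384.633 m.
X = (N+h)·cosφ·cosλ = -2107483.077 m; Y = (N+h)·cosφ·sinλ = 3337434.469 m; Z = (N(1−e²)+h)·sinφ = 4993259.893 m.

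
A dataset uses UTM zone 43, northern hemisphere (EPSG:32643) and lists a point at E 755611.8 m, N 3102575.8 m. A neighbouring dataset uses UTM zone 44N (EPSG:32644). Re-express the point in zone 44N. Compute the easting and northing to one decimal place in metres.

E 165647.2 m, N 3104514.7 m

UTM 43N → geographic: φ = 28.02389994°, λ = 77.59979987°.
UTM 44N (λ₀ = 81°) forward: E = 165647.161 m, N = 3104514.733 m.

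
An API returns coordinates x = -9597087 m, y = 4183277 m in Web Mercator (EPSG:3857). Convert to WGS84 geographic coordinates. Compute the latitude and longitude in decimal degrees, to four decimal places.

R = 6378137 m. λ = x/R = -86.21209935°.
φ = 2·arctan(exp(y/R)) − 90° = 2·arctan(1.92683) − 90° = 35.14260118°.

lat 35.1426°, lon -86.2121°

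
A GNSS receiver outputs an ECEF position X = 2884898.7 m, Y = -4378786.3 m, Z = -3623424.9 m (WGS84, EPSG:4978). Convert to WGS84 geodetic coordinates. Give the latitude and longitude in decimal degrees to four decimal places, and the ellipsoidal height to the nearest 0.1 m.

lat -34.8248°, lon -56.6217°, h 2620.5 m

λ = atan2(Y, X) = -56.62170029°; p = √(X²+Y²) = 5243701.9 m.
Bowring's method on WGS84 (a = 6378137 m, b = 6356752.314 m) gives φ = -34.82480007°, h = 2620.452 m.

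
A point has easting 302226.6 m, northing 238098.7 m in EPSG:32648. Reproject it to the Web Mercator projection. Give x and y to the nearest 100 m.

Unproject from UTM 48N (λ₀ = 105°) → φ = 2.15309997°, λ = 103.22169980°.
Web Mercator (R = 6378137 m): x = 11490587.060 m, y = 239738.424 m.

x 11490600 m, y 239700 m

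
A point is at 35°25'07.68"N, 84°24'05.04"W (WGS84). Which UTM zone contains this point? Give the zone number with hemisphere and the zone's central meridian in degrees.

Zone 16N, central meridian -87°

UTM zone = ⌊(λ + 180)/6⌋ + 1; -84.4014° ∈ [-90°, -84°) → zone 16.
Hemisphere: N (φ ≥ 0).
Central meridian λ₀ = 6×16 − 183 = -87°.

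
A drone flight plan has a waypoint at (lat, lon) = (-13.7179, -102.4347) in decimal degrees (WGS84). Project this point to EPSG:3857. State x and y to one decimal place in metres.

x -11402978.6 m, y -1541871.7 m

Web Mercator is spherical with R = a = 6378137 m.
x = R·λ = 6378137 × -1.787822783 = -11402978.644 m.
y = R·ln tan(π/4 + φ/2) = 6378137 × -0.241743266 = -1541871.671 m.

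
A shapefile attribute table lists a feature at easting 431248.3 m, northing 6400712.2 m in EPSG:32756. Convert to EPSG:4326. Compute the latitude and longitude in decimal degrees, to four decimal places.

lat -32.5288°, lon 152.2679°

Zone 56S: λ₀ = 153°, k₀ = 0.9996, false easting 500000 m, false northing 10000000 m.
Meridian distance M = (N − FN)/k₀ = -3600728.1 m.
Inverse transverse Mercator on WGS84 gives φ = -32.52879970°, λ = 152.26790037°.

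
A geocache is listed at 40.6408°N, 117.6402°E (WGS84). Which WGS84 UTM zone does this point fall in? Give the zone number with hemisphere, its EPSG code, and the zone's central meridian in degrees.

Zone 50N (EPSG:32650), central meridian 117°

UTM zone = ⌊(λ + 180)/6⌋ + 1; 117.6402° ∈ [114°, 120°) → zone 50.
Hemisphere: N (φ ≥ 0).
Central meridian λ₀ = 6×50 − 183 = 117°.
EPSG code: 32650.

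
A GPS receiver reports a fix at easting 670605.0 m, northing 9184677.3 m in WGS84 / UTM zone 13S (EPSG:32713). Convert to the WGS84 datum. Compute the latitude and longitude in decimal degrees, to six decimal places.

lat -7.373400°, lon -103.454300°

Zone 13S: λ₀ = -105°, k₀ = 0.9996, false easting 500000 m, false northing 10000000 m.
Meridian distance M = (N − FN)/k₀ = -815649.0 m.
Inverse transverse Mercator on WGS84 gives φ = -7.37340037°, λ = -103.45429989°.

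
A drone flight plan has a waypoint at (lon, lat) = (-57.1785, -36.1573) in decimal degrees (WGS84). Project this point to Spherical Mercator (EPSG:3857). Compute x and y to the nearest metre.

x -6365082 m, y -4322287 m

Web Mercator is spherical with R = a = 6378137 m.
x = R·λ = 6378137 × -0.997953086 = -6365081.504 m.
y = R·ln tan(π/4 + φ/2) = 6378137 × -0.677672375 = -4322287.252 m.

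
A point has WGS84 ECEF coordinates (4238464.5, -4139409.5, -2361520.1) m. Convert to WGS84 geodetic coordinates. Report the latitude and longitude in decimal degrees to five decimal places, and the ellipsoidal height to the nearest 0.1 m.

λ = atan2(Y, X) = -44.32260034°; p = √(X²+Y²) = 5924465.6 m.
Bowring's method on WGS84 (a = 6378137 m, b = 6356752.314 m) gives φ = -21.86510027°, h = 2587.006 m.

lat -21.86510°, lon -44.32260°, h 2587.0 m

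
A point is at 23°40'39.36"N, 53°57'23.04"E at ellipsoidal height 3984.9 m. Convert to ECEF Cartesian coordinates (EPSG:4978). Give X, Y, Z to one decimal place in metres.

X 3440984.1 m, Y 4728537.3 m, Z 2547222.4 m

WGS84: a = 6378137 m, e² = 0.006694380; N(φ) = a/√(1−e²sin²φ) = 6381582.810 m.
X = (N+h)·cosφ·cosλ = 3440984.142 m; Y = (N+h)·cosφ·sinλ = 4728537.337 m; Z = (N(1−e²)+h)·sinφ = 2547222.419 m.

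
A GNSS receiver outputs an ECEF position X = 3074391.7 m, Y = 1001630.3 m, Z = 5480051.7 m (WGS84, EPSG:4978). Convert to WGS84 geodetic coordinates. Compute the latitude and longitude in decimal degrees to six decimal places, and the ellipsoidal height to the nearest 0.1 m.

λ = atan2(Y, X) = 18.04549973°; p = √(X²+Y²) = 3233442.1 m.
Bowring's method on WGS84 (a = 6378137 m, b = 6356752.314 m) gives φ = 59.62589977°, h = 615.870 m.

lat 59.625900°, lon 18.045500°, h 615.9 m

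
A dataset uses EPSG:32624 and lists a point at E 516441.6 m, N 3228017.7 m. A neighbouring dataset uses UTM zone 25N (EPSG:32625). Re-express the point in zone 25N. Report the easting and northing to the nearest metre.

UTM 24N → geographic: φ = 29.18069976°, λ = -38.83090014°.
UTM 25N (λ₀ = -33°) forward: E = -67455.718 m, N = 3242115.190 m.

E -67456 m, N 3242115 m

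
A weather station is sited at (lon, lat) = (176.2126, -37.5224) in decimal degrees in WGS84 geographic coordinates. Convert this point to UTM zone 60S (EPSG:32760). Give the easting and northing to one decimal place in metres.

Zone 60 central meridian λ₀ = 6×60 − 183 = 177°; Δλ = -0.7874°.
Transverse Mercator on WGS84 with k₀ = 0.9996 gives E = 430421.881 m, N = 5846882.333 m.

E 430421.9 m, N 5846882.3 m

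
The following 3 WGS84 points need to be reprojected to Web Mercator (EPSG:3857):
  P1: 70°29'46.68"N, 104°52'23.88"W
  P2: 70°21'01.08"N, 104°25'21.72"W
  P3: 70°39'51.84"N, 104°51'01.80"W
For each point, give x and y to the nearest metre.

Web Mercator: x = R·λ, y = R·ln tan(π/4+φ/2), R = 6378137 m.
P1 (70.4963°, -104.8733°) → (-11674442.354, 11232204.899) m.
P2 (70.3503°, -104.4227°) → (-11624281.791, 11183699.228) m.
P3 (70.6644°, -104.8505°) → (-11671904.269, 11288486.968) m.

P1: x -11674442 m, y 11232205 m; P2: x -11624282 m, y 11183699 m; P3: x -11671904 m, y 11288487 m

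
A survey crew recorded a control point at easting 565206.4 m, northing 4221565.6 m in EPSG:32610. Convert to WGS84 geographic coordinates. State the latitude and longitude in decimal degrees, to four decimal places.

Zone 10N: λ₀ = -123°, k₀ = 0.9996, false easting 500000 m.
Meridian distance M = (N − FN)/k₀ = 4223254.9 m.
Inverse transverse Mercator on WGS84 gives φ = 38.13959985°, λ = -122.25589993°.

lat 38.1396°, lon -122.2559°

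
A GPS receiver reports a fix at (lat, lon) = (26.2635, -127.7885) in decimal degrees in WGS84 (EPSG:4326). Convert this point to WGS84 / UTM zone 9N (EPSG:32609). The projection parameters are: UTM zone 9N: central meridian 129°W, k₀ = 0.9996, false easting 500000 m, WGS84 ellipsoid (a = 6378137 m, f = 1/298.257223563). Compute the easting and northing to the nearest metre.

Zone 9 central meridian λ₀ = 6×9 − 183 = -129°; Δλ = +1.2115°.
Transverse Mercator on WGS84 with k₀ = 0.9996 gives E = 620977.854 m, N = 2905431.352 m.

E 620978 m, N 2905431 m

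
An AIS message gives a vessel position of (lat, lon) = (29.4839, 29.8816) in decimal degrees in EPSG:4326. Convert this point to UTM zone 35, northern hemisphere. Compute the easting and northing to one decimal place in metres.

E 779411.6 m, N 3265059.6 m

Zone 35 central meridian λ₀ = 6×35 − 183 = 27°; Δλ = +2.8816°.
Transverse Mercator on WGS84 with k₀ = 0.9996 gives E = 779411.610 m, N = 3265059.569 m.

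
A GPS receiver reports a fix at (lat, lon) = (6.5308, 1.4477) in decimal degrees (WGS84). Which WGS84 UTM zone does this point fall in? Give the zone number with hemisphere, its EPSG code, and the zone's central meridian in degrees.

UTM zone = ⌊(λ + 180)/6⌋ + 1; 1.4477° ∈ [0°, 6°) → zone 31.
Hemisphere: N (φ ≥ 0).
Central meridian λ₀ = 6×31 − 183 = 3°.
EPSG code: 32631.

Zone 31N (EPSG:32631), central meridian 3°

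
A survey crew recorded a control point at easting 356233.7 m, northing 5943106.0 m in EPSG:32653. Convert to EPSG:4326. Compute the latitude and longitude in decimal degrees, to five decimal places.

Zone 53N: λ₀ = 135°, k₀ = 0.9996, false easting 500000 m.
Meridian distance M = (N − FN)/k₀ = 5945484.2 m.
Inverse transverse Mercator on WGS84 gives φ = 53.61699968°, λ = 132.82649985°.

lat 53.61700°, lon 132.82650°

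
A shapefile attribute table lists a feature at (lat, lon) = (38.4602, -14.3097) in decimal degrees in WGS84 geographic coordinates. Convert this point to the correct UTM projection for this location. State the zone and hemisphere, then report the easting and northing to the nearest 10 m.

Longitude -14.3097° lies in the 6° band [-18°, -12°), giving zone 28; latitude is north of the equator, so 28N.
Zone 28 central meridian λ₀ = 6×28 − 183 = -15°; Δλ = +0.6903°.
Transverse Mercator on WGS84 with k₀ = 0.9996 gives E = 560226.133 m, N = 4257102.831 m.

Zone 28N: E 560230 m, N 4257100 m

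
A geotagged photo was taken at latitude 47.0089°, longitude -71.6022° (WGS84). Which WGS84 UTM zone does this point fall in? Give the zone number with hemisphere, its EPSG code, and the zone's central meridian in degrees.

Zone 19N (EPSG:32619), central meridian -69°

UTM zone = ⌊(λ + 180)/6⌋ + 1; -71.6022° ∈ [-72°, -66°) → zone 19.
Hemisphere: N (φ ≥ 0).
Central meridian λ₀ = 6×19 − 183 = -69°.
EPSG code: 32619.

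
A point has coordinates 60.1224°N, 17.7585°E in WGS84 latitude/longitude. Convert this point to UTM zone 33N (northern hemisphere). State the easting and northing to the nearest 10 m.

Zone 33 central meridian λ₀ = 6×33 − 183 = 15°; Δλ = +2.7585°.
Transverse Mercator on WGS84 with k₀ = 0.9996 gives E = 653264.200 m, N = 6668242.740 m.

E 653260 m, N 6668240 m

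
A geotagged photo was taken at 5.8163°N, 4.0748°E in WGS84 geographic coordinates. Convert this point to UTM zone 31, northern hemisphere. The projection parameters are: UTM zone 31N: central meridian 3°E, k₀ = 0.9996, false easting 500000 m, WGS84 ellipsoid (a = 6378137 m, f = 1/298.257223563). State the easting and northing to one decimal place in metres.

Zone 31 central meridian λ₀ = 6×31 − 183 = 3°; Δλ = +1.0748°.
Transverse Mercator on WGS84 with k₀ = 0.9996 gives E = 618993.600 m, N = 643011.151 m.

E 618993.6 m, N 643011.2 m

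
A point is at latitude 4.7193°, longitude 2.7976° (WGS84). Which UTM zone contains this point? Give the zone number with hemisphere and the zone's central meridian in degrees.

Zone 31N, central meridian 3°

UTM zone = ⌊(λ + 180)/6⌋ + 1; 2.7976° ∈ [0°, 6°) → zone 31.
Hemisphere: N (φ ≥ 0).
Central meridian λ₀ = 6×31 − 183 = 3°.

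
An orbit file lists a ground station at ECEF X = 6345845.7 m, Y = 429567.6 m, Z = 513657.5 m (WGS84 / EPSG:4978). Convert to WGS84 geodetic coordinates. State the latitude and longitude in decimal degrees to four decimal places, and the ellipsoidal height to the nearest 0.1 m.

λ = atan2(Y, X) = 3.87259962°; p = √(X²+Y²) = 6360368.4 m.
Bowring's method on WGS84 (a = 6378137 m, b = 6356752.314 m) gives φ = 4.64810038°, h = 3078.191 m.

lat 4.6481°, lon 3.8726°, h 3078.2 m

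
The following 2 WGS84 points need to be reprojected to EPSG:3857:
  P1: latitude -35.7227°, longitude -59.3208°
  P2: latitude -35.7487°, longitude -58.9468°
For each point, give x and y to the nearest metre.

P1: x -6603561 m, y -4262532 m; P2: x -6561928 m, y -4266098 m

Web Mercator: x = R·λ, y = R·ln tan(π/4+φ/2), R = 6378137 m.
P1 (-35.7227°, -59.3208°) → (-6603561.249, -4262532.099) m.
P2 (-35.7487°, -58.9468°) → (-6561927.760, -4266097.747) m.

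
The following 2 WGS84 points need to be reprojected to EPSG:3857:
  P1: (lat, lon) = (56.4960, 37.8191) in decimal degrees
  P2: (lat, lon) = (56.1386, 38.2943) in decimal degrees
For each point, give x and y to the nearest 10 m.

Web Mercator: x = R·λ, y = R·ln tan(π/4+φ/2), R = 6378137 m.
P1 (56.4960°, 37.8191°) → (4210002.954, 7657795.580) m.
P2 (56.1386°, 38.2943°) → (4262901.976, 7586056.618) m.

P1: x 4210000 m, y 7657800 m; P2: x 4262900 m, y 7586060 m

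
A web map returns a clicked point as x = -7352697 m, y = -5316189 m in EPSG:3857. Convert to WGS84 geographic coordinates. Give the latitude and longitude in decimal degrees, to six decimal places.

R = 6378137 m. λ = x/R = -66.05040095°.
φ = 2·arctan(exp(y/R)) − 90° = 2·arctan(0.43452) − 90° = -43.02769987°.

lat -43.027700°, lon -66.050401°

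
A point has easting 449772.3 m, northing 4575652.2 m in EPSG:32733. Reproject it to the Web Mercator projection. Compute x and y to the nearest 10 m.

Unproject from UTM 33S (λ₀ = 15°) → φ = -48.97000032°, λ = 14.31369988°.
Web Mercator (R = 6378137 m): x = 1593393.782 m, y = -6269772.608 m.

x 1593390 m, y -6269770 m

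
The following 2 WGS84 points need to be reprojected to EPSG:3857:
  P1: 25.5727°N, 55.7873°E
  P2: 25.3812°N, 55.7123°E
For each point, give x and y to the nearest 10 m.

P1: x 6210210 m, y 2946250 m; P2: x 6201860 m, y 2922640 m

Web Mercator: x = R·λ, y = R·ln tan(π/4+φ/2), R = 6378137 m.
P1 (25.5727°, 55.7873°) → (6210213.829, 2946253.539) m.
P2 (25.3812°, 55.7123°) → (6201864.867, 2922639.583) m.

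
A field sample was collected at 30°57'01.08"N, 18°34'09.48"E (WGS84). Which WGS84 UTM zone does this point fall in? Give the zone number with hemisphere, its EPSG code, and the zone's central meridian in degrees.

UTM zone = ⌊(λ + 180)/6⌋ + 1; 18.5693° ∈ [18°, 24°) → zone 34.
Hemisphere: N (φ ≥ 0).
Central meridian λ₀ = 6×34 − 183 = 21°.
EPSG code: 32634.

Zone 34N (EPSG:32634), central meridian 21°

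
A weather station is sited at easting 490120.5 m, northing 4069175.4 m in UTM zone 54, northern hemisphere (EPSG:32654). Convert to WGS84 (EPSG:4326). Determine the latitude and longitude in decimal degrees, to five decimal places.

Zone 54N: λ₀ = 141°, k₀ = 0.9996, false easting 500000 m.
Meridian distance M = (N − FN)/k₀ = 4070803.7 m.
Inverse transverse Mercator on WGS84 gives φ = 36.76830044°, λ = 140.88929953°.

lat 36.76830°, lon 140.88930°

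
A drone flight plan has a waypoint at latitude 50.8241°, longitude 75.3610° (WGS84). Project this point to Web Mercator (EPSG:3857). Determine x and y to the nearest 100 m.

Web Mercator is spherical with R = a = 6378137 m.
x = R·λ = 6378137 × 1.315297578 = 8389148.146 m.
y = R·ln tan(π/4 + φ/2) = 6378137 × 1.033254355 = 6590237.833 m.

x 8389100 m, y 6590200 m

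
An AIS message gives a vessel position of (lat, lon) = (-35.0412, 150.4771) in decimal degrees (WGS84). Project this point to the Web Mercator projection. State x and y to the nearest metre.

x 16751034 m, y -4169481 m

Web Mercator is spherical with R = a = 6378137 m.
x = R·λ = 6378137 × 2.626320844 = 16751034.148 m.
y = R·ln tan(π/4 + φ/2) = 6378137 × -0.653714630 = -4169481.470 m.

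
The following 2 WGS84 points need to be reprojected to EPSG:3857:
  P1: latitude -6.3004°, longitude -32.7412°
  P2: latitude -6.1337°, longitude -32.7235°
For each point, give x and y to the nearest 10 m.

Web Mercator: x = R·λ, y = R·ln tan(π/4+φ/2), R = 6378137 m.
P1 (-6.3004°, -32.7412°) → (-3644733.712, -702775.053) m.
P2 (-6.1337°, -32.7235°) → (-3642763.357, -684108.304) m.

P1: x -3644730 m, y -702780 m; P2: x -3642760 m, y -684110 m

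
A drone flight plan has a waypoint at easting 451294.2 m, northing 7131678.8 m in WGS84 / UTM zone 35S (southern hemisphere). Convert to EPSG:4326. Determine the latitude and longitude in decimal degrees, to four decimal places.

lat -25.9327°, lon 26.5136°

Zone 35S: λ₀ = 27°, k₀ = 0.9996, false easting 500000 m, false northing 10000000 m.
Meridian distance M = (N − FN)/k₀ = -2869469.0 m.
Inverse transverse Mercator on WGS84 gives φ = -25.93269968°, λ = 26.51360044°.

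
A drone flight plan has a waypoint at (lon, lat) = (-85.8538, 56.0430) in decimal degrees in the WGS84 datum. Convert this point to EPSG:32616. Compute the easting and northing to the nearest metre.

E 571405 m, N 6211458 m

Zone 16 central meridian λ₀ = 6×16 − 183 = -87°; Δλ = +1.1462°.
Transverse Mercator on WGS84 with k₀ = 0.9996 gives E = 571404.809 m, N = 6211457.839 m.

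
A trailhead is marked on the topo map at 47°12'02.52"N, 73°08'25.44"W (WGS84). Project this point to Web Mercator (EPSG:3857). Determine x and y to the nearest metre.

x -8141952 m, y 5974895 m

Web Mercator is spherical with R = a = 6378137 m.
x = R·λ = 6378137 × -1.276540796 = -8141952.084 m.
y = R·ln tan(π/4 + φ/2) = 6378137 × 0.936777490 = 5974895.171 m.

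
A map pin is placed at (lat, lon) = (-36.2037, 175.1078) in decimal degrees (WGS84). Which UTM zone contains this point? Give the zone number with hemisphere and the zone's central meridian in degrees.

Zone 60S, central meridian 177°

UTM zone = ⌊(λ + 180)/6⌋ + 1; 175.1078° ∈ [174°, 180°) → zone 60.
Hemisphere: S (φ < 0).
Central meridian λ₀ = 6×60 − 183 = 177°.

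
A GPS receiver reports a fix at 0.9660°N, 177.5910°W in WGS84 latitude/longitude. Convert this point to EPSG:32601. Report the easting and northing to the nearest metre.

E 434245 m, N 106778 m

Zone 1 central meridian λ₀ = 6×1 − 183 = -177°; Δλ = -0.5910°.
Transverse Mercator on WGS84 with k₀ = 0.9996 gives E = 434244.608 m, N = 106777.844 m.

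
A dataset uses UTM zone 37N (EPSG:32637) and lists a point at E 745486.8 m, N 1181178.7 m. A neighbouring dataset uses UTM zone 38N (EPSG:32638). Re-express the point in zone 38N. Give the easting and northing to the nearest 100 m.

UTM 37N → geographic: φ = 10.67719956°, λ = 41.24420022°.
UTM 38N (λ₀ = 45°) forward: E = 88985.980 m, N = 1182786.160 m.

E 89000 m, N 1182800 m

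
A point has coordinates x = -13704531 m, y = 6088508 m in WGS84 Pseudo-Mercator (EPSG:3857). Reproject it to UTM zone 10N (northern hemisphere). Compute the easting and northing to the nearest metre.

E 491785 m, N 5304036 m

Web Mercator inverse (R = 6378137 m) → φ = 47.88960108°, λ = -123.10989659°.
UTM 10N forward: E = 491784.734 m, N = 5304035.806 m.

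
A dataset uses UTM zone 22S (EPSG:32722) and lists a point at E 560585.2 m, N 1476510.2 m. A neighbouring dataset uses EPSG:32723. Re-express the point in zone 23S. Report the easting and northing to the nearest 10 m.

E 407490 m, N 1474880 m

UTM 22S → geographic: φ = -76.78040043°, λ = -48.62609824°.
UTM 23S (λ₀ = -45°) forward: E = 407488.658 m, N = 1474881.353 m.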